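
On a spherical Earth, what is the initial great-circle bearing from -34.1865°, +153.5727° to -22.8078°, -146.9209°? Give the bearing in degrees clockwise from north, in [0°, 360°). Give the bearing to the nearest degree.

94°

Δλ = -146.9209 − 153.5727 = -300.4936°; wrapped into (−180°, 180°]: 59.5064°.
θ = atan2( sin Δλ · cos φ₂ , cos φ₁ · sin φ₂ − sin φ₁ · cos φ₂ · cos Δλ )
  = atan2(0.79431, -0.05783) = 94.164° → normalised to [0°, 360°): 94.164°.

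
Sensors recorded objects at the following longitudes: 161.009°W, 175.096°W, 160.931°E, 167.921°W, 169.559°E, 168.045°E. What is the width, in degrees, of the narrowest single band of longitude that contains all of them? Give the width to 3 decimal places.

38.060°

Sort the longitudes: -175.096°, -167.921°, -161.009°, +160.931°, +168.045°, +169.559°.
Eastward gaps between consecutive values (wrapping around): 7.175°, 6.912°, 321.940°, 7.114°, 1.514°, 15.345°.
Largest gap = 321.940° ⇒ minimal covering band is its complement: 360° − 321.940° = 38.060°.
Band runs from +160.931° eastward to -161.009°, crossing the antimeridian.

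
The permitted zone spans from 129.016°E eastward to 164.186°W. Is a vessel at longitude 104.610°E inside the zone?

No

Band width going east from +129.016° to -164.186°: ((-164.186 − 129.016) mod 360) = 66.798°.
Offset of +104.610° east of the west edge: ((104.610 − 129.016) mod 360) = 335.594°.
335.594° > 66.798° ⇒ outside.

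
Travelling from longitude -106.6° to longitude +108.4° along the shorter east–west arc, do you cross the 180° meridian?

Yes

Naïve |108.4 − -106.6| = 215.0° > 180°, so the shorter arc goes the other way round — across 180°.
Signed shortest Δλ = ((108.4 − -106.6 + 180) mod 360) − 180 = -145.0°.
Going west by 145.0° from -106.6° passes through 180° before reaching +108.4°.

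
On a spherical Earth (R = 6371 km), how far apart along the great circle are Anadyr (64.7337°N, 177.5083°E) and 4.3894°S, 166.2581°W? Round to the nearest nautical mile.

4212 nmi

Δλ = -166.2581 − 177.5083 = -343.7664°; wrapped into (−180°, 180°]: 16.2336°.
Δφ = -4.3894 − 64.7337 = -69.1231°.
a = sin²(Δφ/2) + cos φ₁ · cos φ₂ · sin²(Δλ/2) = 0.330303.
c = 2·atan2(√a, √(1−a)) = 1.22452 rad → d = 6371·c ≈ 7801.44 km ≈ 4212.44 nmi.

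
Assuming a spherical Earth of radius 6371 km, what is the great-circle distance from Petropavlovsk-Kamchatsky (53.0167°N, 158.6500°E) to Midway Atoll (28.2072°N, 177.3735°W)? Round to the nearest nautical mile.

Δλ = -177.3735 − 158.6500 = -336.0235°; wrapped into (−180°, 180°]: 23.9765°.
Δφ = 28.2072 − 53.0167 = -24.8095°.
a = sin²(Δφ/2) + cos φ₁ · cos φ₂ · sin²(Δλ/2) = 0.069018.
c = 2·atan2(√a, √(1−a)) = 0.53167 rad → d = 6371·c ≈ 3387.25 km ≈ 1828.97 nmi.

1829 nmi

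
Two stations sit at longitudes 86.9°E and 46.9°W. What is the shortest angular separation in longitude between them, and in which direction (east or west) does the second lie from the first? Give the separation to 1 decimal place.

Raw difference: -46.9 − 86.9 = -133.8°.
Normalise into (−180°, 180°]: -133.8° stays -133.8°.
Negative ⇒ the second point lies to the west; separation 133.8°.

133.8° west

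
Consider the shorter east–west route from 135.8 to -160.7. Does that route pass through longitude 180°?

Naïve |-160.7 − 135.8| = 296.5° > 180°, so the shorter arc goes the other way round — across 180°.
Signed shortest Δλ = ((-160.7 − 135.8 + 180) mod 360) − 180 = 63.5°.
Going east by 63.5° from +135.8° passes through 180° before reaching -160.7°.

Yes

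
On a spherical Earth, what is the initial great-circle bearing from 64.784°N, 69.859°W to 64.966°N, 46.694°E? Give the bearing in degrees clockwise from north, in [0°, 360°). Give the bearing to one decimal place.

34.2°

Δλ = 46.694 − -69.859 = 116.553°.
θ = atan2( sin Δλ · cos φ₂ , cos φ₁ · sin φ₂ − sin φ₁ · cos φ₂ · cos Δλ )
  = atan2(0.37852, 0.55715) = 34.192° → normalised to [0°, 360°): 34.192°.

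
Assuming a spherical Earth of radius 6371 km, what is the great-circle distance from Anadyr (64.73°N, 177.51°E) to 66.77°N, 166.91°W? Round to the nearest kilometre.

745 km

Δλ = -166.91 − 177.51 = -344.42°; wrapped into (−180°, 180°]: 15.58°.
Δφ = 66.77 − 64.73 = 2.04°.
a = sin²(Δφ/2) + cos φ₁ · cos φ₂ · sin²(Δλ/2) = 0.003410.
c = 2·atan2(√a, √(1−a)) = 0.11686 rad → d = 6371·c ≈ 744.52 km.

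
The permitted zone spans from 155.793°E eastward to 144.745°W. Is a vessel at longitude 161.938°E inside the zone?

Yes

Band width going east from +155.793° to -144.745°: ((-144.745 − 155.793) mod 360) = 59.462°.
Offset of +161.938° east of the west edge: ((161.938 − 155.793) mod 360) = 6.145°.
6.145° ≤ 59.462° ⇒ inside.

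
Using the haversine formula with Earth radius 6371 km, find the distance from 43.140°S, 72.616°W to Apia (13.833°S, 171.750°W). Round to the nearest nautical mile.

5228 nmi

Δλ = -171.750 − -72.616 = -99.134°.
Δφ = -13.833 − -43.140 = 29.307°.
a = sin²(Δφ/2) + cos φ₁ · cos φ₂ · sin²(Δλ/2) = 0.474493.
c = 2·atan2(√a, √(1−a)) = 1.51976 rad → d = 6371·c ≈ 9682.39 km ≈ 5228.07 nmi.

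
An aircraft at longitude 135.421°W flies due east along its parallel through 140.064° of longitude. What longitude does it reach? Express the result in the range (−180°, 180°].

4.643°E

Start at -135.421°; shift +140.064° → +4.643°.
+4.643° already lies in (−180°, 180°].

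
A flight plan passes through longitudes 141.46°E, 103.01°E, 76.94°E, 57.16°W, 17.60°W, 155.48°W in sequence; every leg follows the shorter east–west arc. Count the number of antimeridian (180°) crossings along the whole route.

0

Leg 1: +141.46° → +103.01°, shortest Δλ = -38.45° (west) — does not cross 180°.
Leg 2: +103.01° → +76.94°, shortest Δλ = -26.07° (west) — does not cross 180°.
Leg 3: +76.94° → -57.16°, shortest Δλ = -134.1° (west) — does not cross 180°.
Leg 4: -57.16° → -17.60°, shortest Δλ = 39.56° (east) — does not cross 180°.
Leg 5: -17.60° → -155.48°, shortest Δλ = -137.88° (west) — does not cross 180°.
Total crossings: 0.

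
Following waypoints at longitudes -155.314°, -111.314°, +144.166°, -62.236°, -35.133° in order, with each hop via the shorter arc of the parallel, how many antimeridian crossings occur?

Leg 1: -155.314° → -111.314°, shortest Δλ = 44.0° (east) — does not cross 180°.
Leg 2: -111.314° → +144.166°, shortest Δλ = -104.52° (west) — crosses 180°.
Leg 3: +144.166° → -62.236°, shortest Δλ = 153.598° (east) — crosses 180°.
Leg 4: -62.236° → -35.133°, shortest Δλ = 27.103° (east) — does not cross 180°.
Total crossings: 2.

2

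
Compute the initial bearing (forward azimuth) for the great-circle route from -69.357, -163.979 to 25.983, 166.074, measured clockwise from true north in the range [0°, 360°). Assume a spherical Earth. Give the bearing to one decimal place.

Δλ = 166.074 − -163.979 = 330.053°; wrapped into (−180°, 180°]: -29.947°.
θ = atan2( sin Δλ · cos φ₂ , cos φ₁ · sin φ₂ − sin φ₁ · cos φ₂ · cos Δλ )
  = atan2(-0.44874, 0.88335) = -26.931° → normalised to [0°, 360°): 333.069°.

333.1°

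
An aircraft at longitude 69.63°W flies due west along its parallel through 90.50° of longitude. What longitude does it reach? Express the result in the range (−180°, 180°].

Start at -69.63°; shift −90.50° → -160.13°.
-160.13° already lies in (−180°, 180°].

160.13°W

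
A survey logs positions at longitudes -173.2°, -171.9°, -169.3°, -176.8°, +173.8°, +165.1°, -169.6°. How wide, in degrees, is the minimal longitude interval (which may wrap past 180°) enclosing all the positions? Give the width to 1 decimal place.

25.6°

Sort the longitudes: -176.8°, -173.2°, -171.9°, -169.6°, -169.3°, +165.1°, +173.8°.
Eastward gaps between consecutive values (wrapping around): 3.6°, 1.3°, 2.3°, 0.3°, 334.4°, 8.7°, 9.4°.
Largest gap = 334.4° ⇒ minimal covering band is its complement: 360° − 334.4° = 25.6°.
Band runs from +165.1° eastward to -169.3°, crossing the antimeridian.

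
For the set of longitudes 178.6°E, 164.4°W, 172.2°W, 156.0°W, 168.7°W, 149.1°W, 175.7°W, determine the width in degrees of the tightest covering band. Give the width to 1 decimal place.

32.3°

Sort the longitudes: -175.7°, -172.2°, -168.7°, -164.4°, -156.0°, -149.1°, +178.6°.
Eastward gaps between consecutive values (wrapping around): 3.5°, 3.5°, 4.3°, 8.4°, 6.9°, 327.7°, 5.7°.
Largest gap = 327.7° ⇒ minimal covering band is its complement: 360° − 327.7° = 32.3°.
Band runs from +178.6° eastward to -149.1°, crossing the antimeridian.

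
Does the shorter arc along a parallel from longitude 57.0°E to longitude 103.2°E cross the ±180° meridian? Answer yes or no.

No

Signed shortest Δλ = ((103.2 − 57.0 + 180) mod 360) − 180 = 46.2°.
Going east by 46.2° from +57.0° reaches +103.2° without touching 180°.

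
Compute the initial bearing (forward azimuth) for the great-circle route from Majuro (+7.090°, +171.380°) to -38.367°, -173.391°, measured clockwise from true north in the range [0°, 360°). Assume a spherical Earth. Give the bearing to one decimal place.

Δλ = -173.391 − 171.380 = -344.771°; wrapped into (−180°, 180°]: 15.229°.
θ = atan2( sin Δλ · cos φ₂ , cos φ₁ · sin φ₂ − sin φ₁ · cos φ₂ · cos Δλ )
  = atan2(0.20595, -0.70933) = 163.809° → normalised to [0°, 360°): 163.809°.

163.8°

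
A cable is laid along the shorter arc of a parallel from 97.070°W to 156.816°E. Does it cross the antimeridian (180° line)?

Yes

Naïve |156.816 − -97.070| = 253.886° > 180°, so the shorter arc goes the other way round — across 180°.
Signed shortest Δλ = ((156.816 − -97.070 + 180) mod 360) − 180 = -106.114°.
Going west by 106.114° from -97.070° passes through 180° before reaching +156.816°.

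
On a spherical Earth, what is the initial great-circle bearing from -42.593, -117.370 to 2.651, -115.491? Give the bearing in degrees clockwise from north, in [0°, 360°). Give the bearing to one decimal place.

2.6°

Δλ = -115.491 − -117.370 = 1.879°.
θ = atan2( sin Δλ · cos φ₂ , cos φ₁ · sin φ₂ − sin φ₁ · cos φ₂ · cos Δλ )
  = atan2(0.03275, 0.70975) = 2.642° → normalised to [0°, 360°): 2.642°.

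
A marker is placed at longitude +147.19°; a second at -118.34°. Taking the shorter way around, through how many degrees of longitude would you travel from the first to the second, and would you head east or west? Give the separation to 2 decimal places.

94.47° east

Raw difference: -118.34 − 147.19 = -265.53°.
Normalise into (−180°, 180°]: -265.53° + 360° = 94.47°.
Positive ⇒ the second point lies to the east; separation 94.47°.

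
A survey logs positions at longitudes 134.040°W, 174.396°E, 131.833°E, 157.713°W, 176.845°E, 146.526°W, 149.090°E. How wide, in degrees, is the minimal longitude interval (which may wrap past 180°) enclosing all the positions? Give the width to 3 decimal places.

Sort the longitudes: -157.713°, -146.526°, -134.040°, +131.833°, +149.090°, +174.396°, +176.845°.
Eastward gaps between consecutive values (wrapping around): 11.187°, 12.486°, 265.873°, 17.257°, 25.306°, 2.449°, 25.442°.
Largest gap = 265.873° ⇒ minimal covering band is its complement: 360° − 265.873° = 94.127°.
Band runs from +131.833° eastward to -134.040°, crossing the antimeridian.

94.127°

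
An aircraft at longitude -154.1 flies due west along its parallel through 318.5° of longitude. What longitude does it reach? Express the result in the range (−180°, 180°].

-112.6°

Start at -154.1°; shift −318.5° → -472.6°.
-472.6° lies outside (−180°, 180°]; add 360° → -112.6°.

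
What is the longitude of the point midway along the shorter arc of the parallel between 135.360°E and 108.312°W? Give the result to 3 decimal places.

Signed shortest Δλ from +135.360° to -108.312° is +116.328°.
Midpoint longitude = +135.360° + (+116.328°)/2 = +135.360° + 58.164° = +193.524°.
Normalise into (−180°, 180°]: -166.476°.
(The naïve average (+135.360 + -108.312)/2 = 13.524° is on the wrong side of the globe.)

166.476°W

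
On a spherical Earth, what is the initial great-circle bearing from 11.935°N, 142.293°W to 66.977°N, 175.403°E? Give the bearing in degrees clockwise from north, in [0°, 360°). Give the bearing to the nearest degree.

Δλ = 175.403 − -142.293 = 317.696°; wrapped into (−180°, 180°]: -42.304°.
θ = atan2( sin Δλ · cos φ₂ , cos φ₁ · sin φ₂ − sin φ₁ · cos φ₂ · cos Δλ )
  = atan2(-0.26324, 0.84063) = -17.387° → normalised to [0°, 360°): 342.613°.

343°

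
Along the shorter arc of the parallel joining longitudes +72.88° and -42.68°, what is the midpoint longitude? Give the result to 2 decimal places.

+15.10°

Signed shortest Δλ from +72.88° to -42.68° is -115.56°.
Midpoint longitude = +72.88° + (-115.56°)/2 = +72.88° − 57.78° = +15.10°.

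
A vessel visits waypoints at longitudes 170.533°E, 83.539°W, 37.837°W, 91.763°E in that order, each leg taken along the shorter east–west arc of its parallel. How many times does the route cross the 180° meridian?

1

Leg 1: +170.533° → -83.539°, shortest Δλ = 105.928° (east) — crosses 180°.
Leg 2: -83.539° → -37.837°, shortest Δλ = 45.702° (east) — does not cross 180°.
Leg 3: -37.837° → +91.763°, shortest Δλ = 129.6° (east) — does not cross 180°.
Total crossings: 1.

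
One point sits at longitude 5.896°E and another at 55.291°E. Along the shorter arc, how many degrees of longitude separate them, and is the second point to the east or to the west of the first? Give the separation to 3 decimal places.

Raw difference: 55.291 − 5.896 = 49.395°.
Normalise into (−180°, 180°]: 49.395° stays 49.395°.
Positive ⇒ the second point lies to the east; separation 49.395°.

49.395° east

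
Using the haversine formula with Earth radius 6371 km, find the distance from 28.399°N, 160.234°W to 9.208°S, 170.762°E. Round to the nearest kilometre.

Δλ = 170.762 − -160.234 = 330.996°; wrapped into (−180°, 180°]: -29.004°.
Δφ = -9.208 − 28.399 = -37.607°.
a = sin²(Δφ/2) + cos φ₁ · cos φ₂ · sin²(Δλ/2) = 0.158342.
c = 2·atan2(√a, √(1−a)) = 0.81850 rad → d = 6371·c ≈ 5214.68 km.

5215 km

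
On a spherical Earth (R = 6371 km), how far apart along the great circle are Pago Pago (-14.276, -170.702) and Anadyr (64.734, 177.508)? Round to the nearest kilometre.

8842 km

Δλ = 177.508 − -170.702 = 348.210°; wrapped into (−180°, 180°]: -11.790°.
Δφ = 64.734 − -14.276 = 79.010°.
a = sin²(Δφ/2) + cos φ₁ · cos φ₂ · sin²(Δλ/2) = 0.409044.
c = 2·atan2(√a, √(1−a)) = 1.38787 rad → d = 6371·c ≈ 8842.10 km.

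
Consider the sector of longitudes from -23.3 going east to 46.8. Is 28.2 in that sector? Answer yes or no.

Band width going east from -23.3° to +46.8°: ((46.8 − -23.3) mod 360) = 70.1°.
Offset of +28.2° east of the west edge: ((28.2 − -23.3) mod 360) = 51.5°.
51.5° ≤ 70.1° ⇒ inside.

Yes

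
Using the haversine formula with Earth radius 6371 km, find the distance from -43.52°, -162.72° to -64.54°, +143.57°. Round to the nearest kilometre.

4033 km

Δλ = 143.57 − -162.72 = 306.29°; wrapped into (−180°, 180°]: -53.71°.
Δφ = -64.54 − -43.52 = -21.02°.
a = sin²(Δφ/2) + cos φ₁ · cos φ₂ · sin²(Δλ/2) = 0.096883.
c = 2·atan2(√a, √(1−a)) = 0.63304 rad → d = 6371·c ≈ 4033.09 km.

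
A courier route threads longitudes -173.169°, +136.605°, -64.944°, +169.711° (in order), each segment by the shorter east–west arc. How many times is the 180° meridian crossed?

3

Leg 1: -173.169° → +136.605°, shortest Δλ = -50.226° (west) — crosses 180°.
Leg 2: +136.605° → -64.944°, shortest Δλ = 158.451° (east) — crosses 180°.
Leg 3: -64.944° → +169.711°, shortest Δλ = -125.345° (west) — crosses 180°.
Total crossings: 3.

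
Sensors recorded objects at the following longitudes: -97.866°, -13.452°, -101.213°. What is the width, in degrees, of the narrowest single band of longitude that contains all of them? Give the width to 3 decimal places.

87.761°

Sort the longitudes: -101.213°, -97.866°, -13.452°.
Eastward gaps between consecutive values (wrapping around): 3.347°, 84.414°, 272.239°.
Largest gap = 272.239° ⇒ minimal covering band is its complement: 360° − 272.239° = 87.761°.
Band runs from -101.213° eastward to -13.452°.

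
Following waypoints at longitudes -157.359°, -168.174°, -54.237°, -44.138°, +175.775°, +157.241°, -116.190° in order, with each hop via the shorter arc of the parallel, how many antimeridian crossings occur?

2

Leg 1: -157.359° → -168.174°, shortest Δλ = -10.815° (west) — does not cross 180°.
Leg 2: -168.174° → -54.237°, shortest Δλ = 113.937° (east) — does not cross 180°.
Leg 3: -54.237° → -44.138°, shortest Δλ = 10.099° (east) — does not cross 180°.
Leg 4: -44.138° → +175.775°, shortest Δλ = -140.087° (west) — crosses 180°.
Leg 5: +175.775° → +157.241°, shortest Δλ = -18.534° (west) — does not cross 180°.
Leg 6: +157.241° → -116.190°, shortest Δλ = 86.569° (east) — crosses 180°.
Total crossings: 2.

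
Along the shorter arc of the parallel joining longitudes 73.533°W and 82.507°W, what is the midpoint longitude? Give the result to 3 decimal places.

78.020°W

Signed shortest Δλ from -73.533° to -82.507° is -8.974°.
Midpoint longitude = -73.533° + (-8.974°)/2 = -73.533° − 4.487° = -78.020°.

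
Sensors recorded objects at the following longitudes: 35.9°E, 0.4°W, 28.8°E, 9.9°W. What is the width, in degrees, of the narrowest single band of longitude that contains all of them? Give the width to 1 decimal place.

Sort the longitudes: -9.9°, -0.4°, +28.8°, +35.9°.
Eastward gaps between consecutive values (wrapping around): 9.5°, 29.2°, 7.1°, 314.2°.
Largest gap = 314.2° ⇒ minimal covering band is its complement: 360° − 314.2° = 45.8°.
Band runs from -9.9° eastward to +35.9°.

45.8°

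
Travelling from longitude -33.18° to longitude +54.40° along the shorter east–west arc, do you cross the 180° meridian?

Signed shortest Δλ = ((54.40 − -33.18 + 180) mod 360) − 180 = 87.58°.
Going east by 87.58° from -33.18° reaches +54.40° without touching 180°.

No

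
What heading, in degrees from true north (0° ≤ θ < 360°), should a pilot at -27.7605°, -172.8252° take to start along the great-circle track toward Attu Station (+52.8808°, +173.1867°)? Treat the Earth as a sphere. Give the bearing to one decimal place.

Δλ = 173.1867 − -172.8252 = 346.0119°; wrapped into (−180°, 180°]: -13.9881°.
θ = atan2( sin Δλ · cos φ₂ , cos φ₁ · sin φ₂ − sin φ₁ · cos φ₂ · cos Δλ )
  = atan2(-0.14587, 0.97835) = -8.480° → normalised to [0°, 360°): 351.520°.

351.5°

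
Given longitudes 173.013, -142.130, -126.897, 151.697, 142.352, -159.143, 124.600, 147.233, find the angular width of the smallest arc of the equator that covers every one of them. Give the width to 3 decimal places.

Sort the longitudes: -159.143°, -142.130°, -126.897°, +124.600°, +142.352°, +147.233°, +151.697°, +173.013°.
Eastward gaps between consecutive values (wrapping around): 17.013°, 15.233°, 251.497°, 17.752°, 4.881°, 4.464°, 21.316°, 27.844°.
Largest gap = 251.497° ⇒ minimal covering band is its complement: 360° − 251.497° = 108.503°.
Band runs from +124.600° eastward to -126.897°, crossing the antimeridian.

108.503°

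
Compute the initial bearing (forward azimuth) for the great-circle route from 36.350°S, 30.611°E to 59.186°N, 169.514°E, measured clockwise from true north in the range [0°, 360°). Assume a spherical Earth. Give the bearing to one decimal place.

Δλ = 169.514 − 30.611 = 138.903°.
θ = atan2( sin Δλ · cos φ₂ , cos φ₁ · sin φ₂ − sin φ₁ · cos φ₂ · cos Δλ )
  = atan2(0.33672, 0.46291) = 36.032° → normalised to [0°, 360°): 36.032°.

36.0°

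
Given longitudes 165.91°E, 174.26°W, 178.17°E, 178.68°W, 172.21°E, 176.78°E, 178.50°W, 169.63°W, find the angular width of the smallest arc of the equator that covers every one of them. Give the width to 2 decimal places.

24.46°

Sort the longitudes: -178.68°, -178.50°, -174.26°, -169.63°, +165.91°, +172.21°, +176.78°, +178.17°.
Eastward gaps between consecutive values (wrapping around): 0.18°, 4.24°, 4.63°, 335.54°, 6.30°, 4.57°, 1.39°, 3.15°.
Largest gap = 335.54° ⇒ minimal covering band is its complement: 360° − 335.54° = 24.46°.
Band runs from +165.91° eastward to -169.63°, crossing the antimeridian.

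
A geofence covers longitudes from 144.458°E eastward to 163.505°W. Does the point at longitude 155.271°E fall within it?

Band width going east from +144.458° to -163.505°: ((-163.505 − 144.458) mod 360) = 52.037°.
Offset of +155.271° east of the west edge: ((155.271 − 144.458) mod 360) = 10.813°.
10.813° ≤ 52.037° ⇒ inside.

Yes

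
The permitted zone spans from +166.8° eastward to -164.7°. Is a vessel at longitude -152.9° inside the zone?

Band width going east from +166.8° to -164.7°: ((-164.7 − 166.8) mod 360) = 28.5°.
Offset of -152.9° east of the west edge: ((-152.9 − 166.8) mod 360) = 40.3°.
40.3° > 28.5° ⇒ outside.

No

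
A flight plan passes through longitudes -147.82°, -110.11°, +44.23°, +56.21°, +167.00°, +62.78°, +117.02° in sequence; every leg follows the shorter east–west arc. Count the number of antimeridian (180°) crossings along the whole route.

0

Leg 1: -147.82° → -110.11°, shortest Δλ = 37.71° (east) — does not cross 180°.
Leg 2: -110.11° → +44.23°, shortest Δλ = 154.34° (east) — does not cross 180°.
Leg 3: +44.23° → +56.21°, shortest Δλ = 11.98° (east) — does not cross 180°.
Leg 4: +56.21° → +167.00°, shortest Δλ = 110.79° (east) — does not cross 180°.
Leg 5: +167.00° → +62.78°, shortest Δλ = -104.22° (west) — does not cross 180°.
Leg 6: +62.78° → +117.02°, shortest Δλ = 54.24° (east) — does not cross 180°.
Total crossings: 0.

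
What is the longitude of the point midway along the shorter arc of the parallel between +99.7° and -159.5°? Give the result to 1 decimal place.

Signed shortest Δλ from +99.7° to -159.5° is +100.8°.
Midpoint longitude = +99.7° + (+100.8°)/2 = +99.7° + 50.4° = +150.1°.
(The naïve average (+99.7 + -159.5)/2 = -29.9° is on the wrong side of the globe.)

+150.1°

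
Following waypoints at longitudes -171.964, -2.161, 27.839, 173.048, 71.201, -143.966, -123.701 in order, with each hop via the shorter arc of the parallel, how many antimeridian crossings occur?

1

Leg 1: -171.964° → -2.161°, shortest Δλ = 169.803° (east) — does not cross 180°.
Leg 2: -2.161° → +27.839°, shortest Δλ = 30.0° (east) — does not cross 180°.
Leg 3: +27.839° → +173.048°, shortest Δλ = 145.209° (east) — does not cross 180°.
Leg 4: +173.048° → +71.201°, shortest Δλ = -101.847° (west) — does not cross 180°.
Leg 5: +71.201° → -143.966°, shortest Δλ = 144.833° (east) — crosses 180°.
Leg 6: -143.966° → -123.701°, shortest Δλ = 20.265° (east) — does not cross 180°.
Total crossings: 1.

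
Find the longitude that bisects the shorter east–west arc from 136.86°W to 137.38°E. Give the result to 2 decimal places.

179.74°W

Signed shortest Δλ from -136.86° to +137.38° is -85.76°.
Midpoint longitude = -136.86° + (-85.76°)/2 = -136.86° − 42.88° = -179.74°.
(The naïve average (-136.86 + +137.38)/2 = 0.26° is on the wrong side of the globe.)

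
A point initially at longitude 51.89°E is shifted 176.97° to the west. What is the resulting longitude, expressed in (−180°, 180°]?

125.08°W

Start at +51.89°; shift −176.97° → -125.08°.
-125.08° already lies in (−180°, 180°].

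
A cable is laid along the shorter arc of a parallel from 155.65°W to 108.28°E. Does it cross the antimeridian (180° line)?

Naïve |108.28 − -155.65| = 263.93° > 180°, so the shorter arc goes the other way round — across 180°.
Signed shortest Δλ = ((108.28 − -155.65 + 180) mod 360) − 180 = -96.07°.
Going west by 96.07° from -155.65° passes through 180° before reaching +108.28°.

Yes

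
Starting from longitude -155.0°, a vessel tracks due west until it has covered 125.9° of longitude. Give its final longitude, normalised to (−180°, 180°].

Start at -155.0°; shift −125.9° → -280.9°.
-280.9° lies outside (−180°, 180°]; add 360° → +79.1°.

+79.1°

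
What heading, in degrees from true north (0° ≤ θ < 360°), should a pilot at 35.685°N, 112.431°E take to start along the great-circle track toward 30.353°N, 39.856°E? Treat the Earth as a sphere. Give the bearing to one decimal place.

287.5°

Δλ = 39.856 − 112.431 = -72.575°.
θ = atan2( sin Δλ · cos φ₂ , cos φ₁ · sin φ₂ − sin φ₁ · cos φ₂ · cos Δλ )
  = atan2(-0.82333, 0.25971) = -72.493° → normalised to [0°, 360°): 287.507°.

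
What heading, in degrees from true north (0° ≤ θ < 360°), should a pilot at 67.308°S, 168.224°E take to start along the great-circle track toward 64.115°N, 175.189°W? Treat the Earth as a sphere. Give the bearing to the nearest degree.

Δλ = -175.189 − 168.224 = -343.413°; wrapped into (−180°, 180°]: 16.587°.
θ = atan2( sin Δλ · cos φ₂ , cos φ₁ · sin φ₂ − sin φ₁ · cos φ₂ · cos Δλ )
  = atan2(0.12463, 0.73309) = 9.648° → normalised to [0°, 360°): 9.648°.

10°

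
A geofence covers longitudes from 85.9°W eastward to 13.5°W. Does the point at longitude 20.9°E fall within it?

Band width going east from -85.9° to -13.5°: ((-13.5 − -85.9) mod 360) = 72.4°.
Offset of +20.9° east of the west edge: ((20.9 − -85.9) mod 360) = 106.8°.
106.8° > 72.4° ⇒ outside.

No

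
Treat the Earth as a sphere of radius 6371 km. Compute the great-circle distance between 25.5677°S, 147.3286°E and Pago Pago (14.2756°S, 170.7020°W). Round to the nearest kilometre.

4542 km

Δλ = -170.7020 − 147.3286 = -318.0306°; wrapped into (−180°, 180°]: 41.9694°.
Δφ = -14.2756 − -25.5677 = 11.2921°.
a = sin²(Δφ/2) + cos φ₁ · cos φ₂ · sin²(Δλ/2) = 0.121797.
c = 2·atan2(√a, √(1−a)) = 0.71300 rad → d = 6371·c ≈ 4542.49 km.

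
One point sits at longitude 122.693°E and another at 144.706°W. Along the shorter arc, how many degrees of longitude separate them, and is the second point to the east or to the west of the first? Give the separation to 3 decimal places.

92.601° east

Raw difference: -144.706 − 122.693 = -267.399°.
Normalise into (−180°, 180°]: -267.399° + 360° = 92.601°.
Positive ⇒ the second point lies to the east; separation 92.601°.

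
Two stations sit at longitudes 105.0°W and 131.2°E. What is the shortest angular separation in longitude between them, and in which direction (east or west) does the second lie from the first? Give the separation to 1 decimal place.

Raw difference: 131.2 − -105.0 = 236.2°.
Normalise into (−180°, 180°]: 236.2° − 360° = -123.8°.
Negative ⇒ the second point lies to the west; separation 123.8°.

123.8° west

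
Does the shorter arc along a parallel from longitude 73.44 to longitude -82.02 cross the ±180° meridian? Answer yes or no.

No

Signed shortest Δλ = ((-82.02 − 73.44 + 180) mod 360) − 180 = -155.46°.
Going west by 155.46° from +73.44° reaches -82.02° without touching 180°.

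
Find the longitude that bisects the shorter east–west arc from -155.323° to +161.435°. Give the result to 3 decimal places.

-176.944°

Signed shortest Δλ from -155.323° to +161.435° is -43.242°.
Midpoint longitude = -155.323° + (-43.242°)/2 = -155.323° − 21.621° = -176.944°.
(The naïve average (-155.323 + +161.435)/2 = 3.056° is on the wrong side of the globe.)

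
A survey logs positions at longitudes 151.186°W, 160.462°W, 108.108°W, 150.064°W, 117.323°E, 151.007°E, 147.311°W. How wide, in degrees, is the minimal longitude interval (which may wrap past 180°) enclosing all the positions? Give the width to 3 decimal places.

134.569°

Sort the longitudes: -160.462°, -151.186°, -150.064°, -147.311°, -108.108°, +117.323°, +151.007°.
Eastward gaps between consecutive values (wrapping around): 9.276°, 1.122°, 2.753°, 39.203°, 225.431°, 33.684°, 48.531°.
Largest gap = 225.431° ⇒ minimal covering band is its complement: 360° − 225.431° = 134.569°.
Band runs from +117.323° eastward to -108.108°, crossing the antimeridian.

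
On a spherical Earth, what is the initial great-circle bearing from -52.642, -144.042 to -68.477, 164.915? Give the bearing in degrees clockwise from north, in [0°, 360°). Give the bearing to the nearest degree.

Δλ = 164.915 − -144.042 = 308.957°; wrapped into (−180°, 180°]: -51.043°.
θ = atan2( sin Δλ · cos φ₂ , cos φ₁ · sin φ₂ − sin φ₁ · cos φ₂ · cos Δλ )
  = atan2(-0.28529, -0.38113) = -143.184° → normalised to [0°, 360°): 216.816°.

217°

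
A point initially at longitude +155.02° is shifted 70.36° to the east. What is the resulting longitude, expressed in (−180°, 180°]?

-134.62°

Start at +155.02°; shift +70.36° → +225.38°.
+225.38° lies outside (−180°, 180°]; subtract 360° → -134.62°.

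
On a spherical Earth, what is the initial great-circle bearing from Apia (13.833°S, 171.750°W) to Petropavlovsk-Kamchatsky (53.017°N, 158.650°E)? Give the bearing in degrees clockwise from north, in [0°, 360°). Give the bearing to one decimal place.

Δλ = 158.650 − -171.750 = 330.400°; wrapped into (−180°, 180°]: -29.600°.
θ = atan2( sin Δλ · cos φ₂ , cos φ₁ · sin φ₂ − sin φ₁ · cos φ₂ · cos Δλ )
  = atan2(-0.29714, 0.90071) = -18.258° → normalised to [0°, 360°): 341.742°.

341.7°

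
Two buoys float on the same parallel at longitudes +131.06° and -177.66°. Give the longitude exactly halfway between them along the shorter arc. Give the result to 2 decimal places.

+156.70°

Signed shortest Δλ from +131.06° to -177.66° is +51.28°.
Midpoint longitude = +131.06° + (+51.28°)/2 = +131.06° + 25.64° = +156.70°.
(The naïve average (+131.06 + -177.66)/2 = -23.3° is on the wrong side of the globe.)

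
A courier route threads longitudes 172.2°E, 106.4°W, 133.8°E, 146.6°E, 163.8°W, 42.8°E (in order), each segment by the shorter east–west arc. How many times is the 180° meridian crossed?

Leg 1: +172.2° → -106.4°, shortest Δλ = 81.4° (east) — crosses 180°.
Leg 2: -106.4° → +133.8°, shortest Δλ = -119.8° (west) — crosses 180°.
Leg 3: +133.8° → +146.6°, shortest Δλ = 12.8° (east) — does not cross 180°.
Leg 4: +146.6° → -163.8°, shortest Δλ = 49.6° (east) — crosses 180°.
Leg 5: -163.8° → +42.8°, shortest Δλ = -153.4° (west) — crosses 180°.
Total crossings: 4.

4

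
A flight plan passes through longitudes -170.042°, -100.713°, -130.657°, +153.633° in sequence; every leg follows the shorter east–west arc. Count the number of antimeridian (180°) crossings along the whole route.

1

Leg 1: -170.042° → -100.713°, shortest Δλ = 69.329° (east) — does not cross 180°.
Leg 2: -100.713° → -130.657°, shortest Δλ = -29.944° (west) — does not cross 180°.
Leg 3: -130.657° → +153.633°, shortest Δλ = -75.71° (west) — crosses 180°.
Total crossings: 1.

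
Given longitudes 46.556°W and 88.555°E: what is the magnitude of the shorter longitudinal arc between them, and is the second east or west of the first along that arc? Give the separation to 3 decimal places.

Raw difference: 88.555 − -46.556 = 135.111°.
Normalise into (−180°, 180°]: 135.111° stays 135.111°.
Positive ⇒ the second point lies to the east; separation 135.111°.

135.111° east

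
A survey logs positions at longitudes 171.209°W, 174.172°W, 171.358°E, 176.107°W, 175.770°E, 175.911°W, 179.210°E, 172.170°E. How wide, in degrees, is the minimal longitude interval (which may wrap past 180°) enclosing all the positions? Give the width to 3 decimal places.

Sort the longitudes: -176.107°, -175.911°, -174.172°, -171.209°, +171.358°, +172.170°, +175.770°, +179.210°.
Eastward gaps between consecutive values (wrapping around): 0.196°, 1.739°, 2.963°, 342.567°, 0.812°, 3.600°, 3.440°, 4.683°.
Largest gap = 342.567° ⇒ minimal covering band is its complement: 360° − 342.567° = 17.433°.
Band runs from +171.358° eastward to -171.209°, crossing the antimeridian.

17.433°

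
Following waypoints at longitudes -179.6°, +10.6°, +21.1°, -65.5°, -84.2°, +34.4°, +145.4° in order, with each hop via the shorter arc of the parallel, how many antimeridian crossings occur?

Leg 1: -179.6° → +10.6°, shortest Δλ = -169.8° (west) — crosses 180°.
Leg 2: +10.6° → +21.1°, shortest Δλ = 10.5° (east) — does not cross 180°.
Leg 3: +21.1° → -65.5°, shortest Δλ = -86.6° (west) — does not cross 180°.
Leg 4: -65.5° → -84.2°, shortest Δλ = -18.7° (west) — does not cross 180°.
Leg 5: -84.2° → +34.4°, shortest Δλ = 118.6° (east) — does not cross 180°.
Leg 6: +34.4° → +145.4°, shortest Δλ = 111.0° (east) — does not cross 180°.
Total crossings: 1.

1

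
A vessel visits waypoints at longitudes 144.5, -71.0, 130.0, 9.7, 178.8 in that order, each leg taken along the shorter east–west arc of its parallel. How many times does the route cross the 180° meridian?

Leg 1: +144.5° → -71.0°, shortest Δλ = 144.5° (east) — crosses 180°.
Leg 2: -71.0° → +130.0°, shortest Δλ = -159.0° (west) — crosses 180°.
Leg 3: +130.0° → +9.7°, shortest Δλ = -120.3° (west) — does not cross 180°.
Leg 4: +9.7° → +178.8°, shortest Δλ = 169.1° (east) — does not cross 180°.
Total crossings: 2.

2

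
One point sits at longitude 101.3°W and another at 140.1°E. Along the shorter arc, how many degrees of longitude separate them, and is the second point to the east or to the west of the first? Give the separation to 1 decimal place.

Raw difference: 140.1 − -101.3 = 241.4°.
Normalise into (−180°, 180°]: 241.4° − 360° = -118.6°.
Negative ⇒ the second point lies to the west; separation 118.6°.

118.6° west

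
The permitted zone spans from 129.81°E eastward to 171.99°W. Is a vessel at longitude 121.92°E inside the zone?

No

Band width going east from +129.81° to -171.99°: ((-171.99 − 129.81) mod 360) = 58.20°.
Offset of +121.92° east of the west edge: ((121.92 − 129.81) mod 360) = 352.11°.
352.11° > 58.20° ⇒ outside.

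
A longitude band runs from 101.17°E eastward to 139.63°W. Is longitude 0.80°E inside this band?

Band width going east from +101.17° to -139.63°: ((-139.63 − 101.17) mod 360) = 119.20°.
Offset of +0.80° east of the west edge: ((0.80 − 101.17) mod 360) = 259.63°.
259.63° > 119.20° ⇒ outside.

No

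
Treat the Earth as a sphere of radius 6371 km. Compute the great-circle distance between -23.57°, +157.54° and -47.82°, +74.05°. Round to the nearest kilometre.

Δλ = 74.05 − 157.54 = -83.49°.
Δφ = -47.82 − -23.57 = -24.25°.
a = sin²(Δφ/2) + cos φ₁ · cos φ₂ · sin²(Δλ/2) = 0.316952.
c = 2·atan2(√a, √(1−a)) = 1.19599 rad → d = 6371·c ≈ 7619.63 km.

7620 km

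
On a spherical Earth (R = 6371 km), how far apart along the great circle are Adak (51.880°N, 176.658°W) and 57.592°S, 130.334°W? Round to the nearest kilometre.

12880 km

Δλ = -130.334 − -176.658 = 46.324°.
Δφ = -57.592 − 51.880 = -109.472°.
a = sin²(Δφ/2) + cos φ₁ · cos φ₂ · sin²(Δλ/2) = 0.717858.
c = 2·atan2(√a, √(1−a)) = 2.02163 rad → d = 6371·c ≈ 12879.81 km.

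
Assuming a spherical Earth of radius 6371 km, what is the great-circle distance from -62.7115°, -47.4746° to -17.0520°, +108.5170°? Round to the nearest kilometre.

10901 km

Δλ = 108.5170 − -47.4746 = 155.9916°.
Δφ = -17.0520 − -62.7115 = 45.6595°.
a = sin²(Δφ/2) + cos φ₁ · cos φ₂ · sin²(Δλ/2) = 0.569896.
c = 2·atan2(√a, √(1−a)) = 1.71105 rad → d = 6371·c ≈ 10901.08 km.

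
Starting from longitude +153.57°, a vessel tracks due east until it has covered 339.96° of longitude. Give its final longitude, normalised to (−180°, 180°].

Start at +153.57°; shift +339.96° → +493.53°.
+493.53° lies outside (−180°, 180°]; subtract 360° → +133.53°.

+133.53°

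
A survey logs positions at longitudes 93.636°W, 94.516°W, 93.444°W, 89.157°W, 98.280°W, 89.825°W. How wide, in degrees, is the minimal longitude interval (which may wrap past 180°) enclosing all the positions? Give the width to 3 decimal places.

Sort the longitudes: -98.280°, -94.516°, -93.636°, -93.444°, -89.825°, -89.157°.
Eastward gaps between consecutive values (wrapping around): 3.764°, 0.880°, 0.192°, 3.619°, 0.668°, 350.877°.
Largest gap = 350.877° ⇒ minimal covering band is its complement: 360° − 350.877° = 9.123°.
Band runs from -98.280° eastward to -89.157°.

9.123°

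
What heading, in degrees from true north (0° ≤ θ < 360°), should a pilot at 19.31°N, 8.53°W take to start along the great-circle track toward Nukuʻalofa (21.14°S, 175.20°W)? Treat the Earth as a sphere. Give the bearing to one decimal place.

Δλ = -175.20 − -8.53 = -166.67°.
θ = atan2( sin Δλ · cos φ₂ , cos φ₁ · sin φ₂ − sin φ₁ · cos φ₂ · cos Δλ )
  = atan2(-0.21504, -0.04024) = -100.600° → normalised to [0°, 360°): 259.400°.

259.4°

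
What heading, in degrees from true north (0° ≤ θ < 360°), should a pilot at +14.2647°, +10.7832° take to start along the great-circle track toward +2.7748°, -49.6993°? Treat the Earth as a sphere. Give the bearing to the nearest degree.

265°

Δλ = -49.6993 − 10.7832 = -60.4825°.
θ = atan2( sin Δλ · cos φ₂ , cos φ₁ · sin φ₂ − sin φ₁ · cos φ₂ · cos Δλ )
  = atan2(-0.86918, -0.07434) = -94.888° → normalised to [0°, 360°): 265.112°.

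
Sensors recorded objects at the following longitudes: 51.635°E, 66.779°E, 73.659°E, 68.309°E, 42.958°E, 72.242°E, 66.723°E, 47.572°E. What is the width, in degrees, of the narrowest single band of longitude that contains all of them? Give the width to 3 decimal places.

Sort the longitudes: +42.958°, +47.572°, +51.635°, +66.723°, +66.779°, +68.309°, +72.242°, +73.659°.
Eastward gaps between consecutive values (wrapping around): 4.614°, 4.063°, 15.088°, 0.056°, 1.530°, 3.933°, 1.417°, 329.299°.
Largest gap = 329.299° ⇒ minimal covering band is its complement: 360° − 329.299° = 30.701°.
Band runs from +42.958° eastward to +73.659°.

30.701°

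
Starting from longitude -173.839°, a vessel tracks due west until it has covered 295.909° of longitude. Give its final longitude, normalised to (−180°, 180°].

-109.748°

Start at -173.839°; shift −295.909° → -469.748°.
-469.748° lies outside (−180°, 180°]; add 360° → -109.748°.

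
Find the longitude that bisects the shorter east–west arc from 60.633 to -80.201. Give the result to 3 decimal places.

Signed shortest Δλ from +60.633° to -80.201° is -140.834°.
Midpoint longitude = +60.633° + (-140.834°)/2 = +60.633° − 70.417° = -9.784°.

-9.784°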